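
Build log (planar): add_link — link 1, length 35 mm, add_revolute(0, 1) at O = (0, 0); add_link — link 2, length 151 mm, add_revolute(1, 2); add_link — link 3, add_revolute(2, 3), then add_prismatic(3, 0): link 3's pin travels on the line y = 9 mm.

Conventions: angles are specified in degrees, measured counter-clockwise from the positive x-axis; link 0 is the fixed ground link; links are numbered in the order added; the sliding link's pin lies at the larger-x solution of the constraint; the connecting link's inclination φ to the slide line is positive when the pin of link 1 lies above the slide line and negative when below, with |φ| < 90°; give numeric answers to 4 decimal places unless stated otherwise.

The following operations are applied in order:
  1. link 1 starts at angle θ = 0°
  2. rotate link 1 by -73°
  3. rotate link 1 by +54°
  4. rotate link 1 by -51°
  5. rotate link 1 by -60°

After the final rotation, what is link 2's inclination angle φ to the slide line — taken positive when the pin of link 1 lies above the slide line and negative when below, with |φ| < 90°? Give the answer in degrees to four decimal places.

geometry: r = 35 mm, L = 151 mm, e = 9 mm; θ starts at 0°
rotate link 1 by -73°: θ ← 0° -73° = -73°
rotate link 1 by +54°: θ ← -73° +54° = -19°
rotate link 1 by -51°: θ ← -19° -51° = -70°
rotate link 1 by -60°: θ ← -70° -60° = -130°
h = r sin θ − e = -26.811556 − 9 = -35.811556
sin φ = h / L = -35.811556 / 151 = -0.23716262
φ = arcsin(-0.23716262) = -13.719136°

-13.7191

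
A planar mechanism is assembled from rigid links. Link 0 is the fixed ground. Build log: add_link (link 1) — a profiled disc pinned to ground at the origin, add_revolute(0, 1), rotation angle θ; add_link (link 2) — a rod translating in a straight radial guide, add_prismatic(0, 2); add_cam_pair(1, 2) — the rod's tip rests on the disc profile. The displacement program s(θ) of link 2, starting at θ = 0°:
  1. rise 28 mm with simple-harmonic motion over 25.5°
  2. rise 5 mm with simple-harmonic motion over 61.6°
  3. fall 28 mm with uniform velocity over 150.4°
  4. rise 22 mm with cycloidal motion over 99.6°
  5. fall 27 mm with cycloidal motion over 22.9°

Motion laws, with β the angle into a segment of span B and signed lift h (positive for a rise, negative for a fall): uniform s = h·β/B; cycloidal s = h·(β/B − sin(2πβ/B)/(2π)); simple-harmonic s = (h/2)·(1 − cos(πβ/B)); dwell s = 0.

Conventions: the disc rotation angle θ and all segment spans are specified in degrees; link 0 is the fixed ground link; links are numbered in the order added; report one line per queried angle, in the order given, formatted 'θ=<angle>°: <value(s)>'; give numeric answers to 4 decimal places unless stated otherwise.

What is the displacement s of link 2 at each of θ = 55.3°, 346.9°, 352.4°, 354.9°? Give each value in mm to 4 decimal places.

seg 1 [0°–25.5°] simple-harmonic, h=28: full span → s += 28 → s = 28.0000
seg 2 [25.5°–87.1°] simple-harmonic, h=5: θ=55.3° here. β=29.8, B=61.6. 5/2·(1 − cos(π·0.4838)) = 2.3726 → s = 30.3726
seg 2 [25.5°–87.1°] simple-harmonic, h=5: full span → s += 5 → s = 33.0000
seg 3 [87.1°–237.5°] uniform, h=-28: full span → s += -28 → s = 5.0000
seg 4 [237.5°–337.1°] cycloidal, h=22: full span → s += 22 → s = 27.0000
seg 5 [337.1°–360°] cycloidal, h=-27: θ=346.9° here. β=9.8, B=22.9. -27·(0.4279 − sin(2π·0.4279)/(2π)) = -9.6749 → s = 17.3251
seg 5 [337.1°–360°] cycloidal, h=-27: θ=352.4° here. β=15.3, B=22.9. -27·(0.6681 − sin(2π·0.6681)/(2π)) = -21.7803 → s = 5.2197
seg 5 [337.1°–360°] cycloidal, h=-27: θ=354.9° here. β=17.8, B=22.9. -27·(0.7773 − sin(2π·0.7773)/(2π)) = -25.2211 → s = 1.7789

θ=55.3°: 30.3726
θ=346.9°: 17.3251
θ=352.4°: 5.2197
θ=354.9°: 1.7789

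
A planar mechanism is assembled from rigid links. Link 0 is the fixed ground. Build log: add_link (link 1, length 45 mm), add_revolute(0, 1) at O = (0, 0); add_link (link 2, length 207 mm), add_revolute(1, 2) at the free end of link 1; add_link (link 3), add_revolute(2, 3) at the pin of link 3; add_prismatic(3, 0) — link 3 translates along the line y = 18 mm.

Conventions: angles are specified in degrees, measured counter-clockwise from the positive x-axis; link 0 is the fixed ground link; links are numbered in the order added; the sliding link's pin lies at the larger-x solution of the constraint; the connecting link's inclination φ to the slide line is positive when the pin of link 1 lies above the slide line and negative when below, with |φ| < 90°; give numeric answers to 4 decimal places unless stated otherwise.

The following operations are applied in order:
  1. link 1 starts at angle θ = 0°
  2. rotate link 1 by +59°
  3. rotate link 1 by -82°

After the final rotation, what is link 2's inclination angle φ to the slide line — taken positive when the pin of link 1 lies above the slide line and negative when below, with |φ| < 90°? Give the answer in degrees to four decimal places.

geometry: r = 45 mm, L = 207 mm, e = 18 mm; θ starts at 0°
rotate link 1 by +59°: θ ← 0° +59° = 59°
rotate link 1 by -82°: θ ← 59° -82° = -23°
h = r sin θ − e = -17.582901 − 18 = -35.582901
sin φ = h / L = -35.582901 / 207 = -0.17189807
φ = arcsin(-0.17189807) = -9.898195°

-9.8982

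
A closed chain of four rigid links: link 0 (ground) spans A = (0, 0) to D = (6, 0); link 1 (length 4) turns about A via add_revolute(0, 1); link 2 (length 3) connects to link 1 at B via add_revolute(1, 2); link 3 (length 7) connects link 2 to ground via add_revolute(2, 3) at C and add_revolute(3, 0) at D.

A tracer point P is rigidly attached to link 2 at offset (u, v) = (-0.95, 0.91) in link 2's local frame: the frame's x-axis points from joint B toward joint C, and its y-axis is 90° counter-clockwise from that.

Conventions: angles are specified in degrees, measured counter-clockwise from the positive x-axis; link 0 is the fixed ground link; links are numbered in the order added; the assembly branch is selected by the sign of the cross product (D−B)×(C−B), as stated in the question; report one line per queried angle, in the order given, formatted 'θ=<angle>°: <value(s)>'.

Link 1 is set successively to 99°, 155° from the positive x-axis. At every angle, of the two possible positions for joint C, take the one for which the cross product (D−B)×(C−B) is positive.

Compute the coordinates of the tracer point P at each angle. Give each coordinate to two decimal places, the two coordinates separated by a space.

A=(0,0), D=(6.00,0)
θ=99°: B = A + 4.00·(cos99°, sin99°) = (-0.6257, 3.9508)
θ=99°: |BD| = 7.7142
θ=99°: circle(B,3.00) ∩ circle(D,7.00): a=1.2645, h=2.7205
θ=99°:   candidates: C₊=(1.8536,5.6398) cross=20.986; C₋=(-0.9330,0.9665) cross=-20.986
θ=99°:   branch + wants cross > 0 → take C=(1.8536,5.6398) (cross=20.986)
θ=99°: ex = (C−B)/|BC| = (0.8264,0.5630); ey = (-0.5630,0.8264)
θ=99°: P = B + -0.95·ex + 0.91·ey = (-1.9232,4.1680)
θ=155°: B = A + 4.00·(cos155°, sin155°) = (-3.6252, 1.6905)
θ=155°: |BD| = 9.7726
θ=155°: circle(B,3.00) ∩ circle(D,7.00): a=2.8397, h=0.9674
θ=155°:   candidates: C₊=(-0.6610,2.1521) cross=9.454; C₋=(-0.9957,0.2464) cross=-9.454
θ=155°:   branch + wants cross > 0 → take C=(-0.6610,2.1521) (cross=9.454)
θ=155°: ex = (C−B)/|BC| = (0.9881,0.1539); ey = (-0.1539,0.9881)
θ=155°: P = B + -0.95·ex + 0.91·ey = (-4.7039,2.4434)

θ=99°: -1.92 4.17
θ=155°: -4.70 2.44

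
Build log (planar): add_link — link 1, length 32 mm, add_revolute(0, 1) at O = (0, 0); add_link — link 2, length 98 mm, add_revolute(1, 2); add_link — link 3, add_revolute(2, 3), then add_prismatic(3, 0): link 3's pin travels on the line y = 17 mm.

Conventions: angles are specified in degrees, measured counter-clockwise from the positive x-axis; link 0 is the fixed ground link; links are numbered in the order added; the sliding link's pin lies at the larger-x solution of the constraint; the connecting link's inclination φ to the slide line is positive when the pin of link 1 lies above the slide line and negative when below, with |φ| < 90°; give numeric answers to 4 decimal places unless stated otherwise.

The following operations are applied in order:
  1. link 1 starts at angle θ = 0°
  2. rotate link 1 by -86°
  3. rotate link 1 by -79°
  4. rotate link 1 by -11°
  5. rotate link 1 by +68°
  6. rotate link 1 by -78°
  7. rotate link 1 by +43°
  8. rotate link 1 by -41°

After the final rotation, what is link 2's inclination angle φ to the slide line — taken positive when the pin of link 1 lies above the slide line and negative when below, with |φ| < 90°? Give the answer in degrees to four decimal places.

geometry: r = 32 mm, L = 98 mm, e = 17 mm; θ starts at 0°
rotate link 1 by -86°: θ ← 0° -86° = -86°
rotate link 1 by -79°: θ ← -86° -79° = -165°
rotate link 1 by -11°: θ ← -165° -11° = -176°
rotate link 1 by +68°: θ ← -176° +68° = -108°
rotate link 1 by -78°: θ ← -108° -78° = -186°
rotate link 1 by +43°: θ ← -186° +43° = -143°
rotate link 1 by -41°: θ ← -143° -41° = -184°
h = r sin θ − e = 2.232207 − 17 = -14.767793
sin φ = h / L = -14.767793 / 98 = -0.15069176
φ = arcsin(-0.15069176) = -8.667017°

-8.6670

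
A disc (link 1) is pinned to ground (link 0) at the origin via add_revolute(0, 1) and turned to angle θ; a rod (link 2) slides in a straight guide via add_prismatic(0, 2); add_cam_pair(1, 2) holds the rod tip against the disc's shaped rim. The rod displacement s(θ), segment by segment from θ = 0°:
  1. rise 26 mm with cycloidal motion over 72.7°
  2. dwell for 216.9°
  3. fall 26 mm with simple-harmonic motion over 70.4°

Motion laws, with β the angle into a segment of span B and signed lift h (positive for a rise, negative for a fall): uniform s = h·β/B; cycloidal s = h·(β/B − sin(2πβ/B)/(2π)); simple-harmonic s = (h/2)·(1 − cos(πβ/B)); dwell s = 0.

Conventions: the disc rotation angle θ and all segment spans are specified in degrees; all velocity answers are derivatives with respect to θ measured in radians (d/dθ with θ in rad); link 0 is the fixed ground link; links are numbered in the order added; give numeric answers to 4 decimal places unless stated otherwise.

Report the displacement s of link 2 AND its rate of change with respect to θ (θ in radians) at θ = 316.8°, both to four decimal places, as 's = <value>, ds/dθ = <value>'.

segment 1 (0° to 72.7°, cycloidal, h = 26) is passed completely: s = 0.0000 + (26) = 26.0000
segment 2 (72.7° to 289.6°, dwell): s unchanged at 26.0000
θ = 316.8° falls in segment 3 (289.6° to 360°, simple-harmonic, h = -26): β = 316.8 − 289.6 = 27.2°, B = 70.4°; Δs = -26/2·(1 − cos(π·0.3864)) = -8.4570; s = 26.0000 − 8.4570 = 17.5430
velocity in seg [289.6°–360°] (simple-harmonic), θ in radians: β = 27.2° = 0.4747 rad, B = 70.4° = 1.2287 rad; ds/dθ = (πh/(2B)) sin(πβ/B) = (π·(-26)/(2·1.2287)) sin(π·0.3864) = -31.142931 mm/rad

s = 17.5430, ds/dθ = -31.1429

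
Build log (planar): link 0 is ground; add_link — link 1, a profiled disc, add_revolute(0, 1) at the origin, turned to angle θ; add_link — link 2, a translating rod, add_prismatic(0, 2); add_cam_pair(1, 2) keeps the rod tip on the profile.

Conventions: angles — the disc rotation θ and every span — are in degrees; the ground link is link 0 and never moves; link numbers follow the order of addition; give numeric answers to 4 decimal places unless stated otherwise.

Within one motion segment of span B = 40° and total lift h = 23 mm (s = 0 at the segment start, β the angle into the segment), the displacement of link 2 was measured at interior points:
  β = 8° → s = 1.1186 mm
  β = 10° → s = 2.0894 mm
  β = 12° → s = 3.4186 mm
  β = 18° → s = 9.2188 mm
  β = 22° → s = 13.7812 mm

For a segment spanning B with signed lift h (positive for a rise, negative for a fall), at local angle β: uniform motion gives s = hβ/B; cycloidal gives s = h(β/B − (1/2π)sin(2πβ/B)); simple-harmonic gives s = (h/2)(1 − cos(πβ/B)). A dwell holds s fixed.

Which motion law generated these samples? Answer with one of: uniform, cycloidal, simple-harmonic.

candidates at β/B = r: uniform s = h·r (linear in β); cycloidal s = h·(r − sin(2πr)/(2π)); simple-harmonic s = (h/2)(1 − cos(πr))
β=8°: printed 1.1186 | uniform 4.6000, cycloidal 1.1186, simple-harmonic 2.1963
β=10°: printed 2.0894 | uniform 5.7500, cycloidal 2.0894, simple-harmonic 3.3683
β=12°: printed 3.4186 | uniform 6.9000, cycloidal 3.4186, simple-harmonic 4.7405
β=18°: printed 9.2188 | uniform 10.3500, cycloidal 9.2188, simple-harmonic 9.7010
β=22°: printed 13.7812 | uniform 12.6500, cycloidal 13.7812, simple-harmonic 13.2990
only one law matches every sample → cycloidal

cycloidal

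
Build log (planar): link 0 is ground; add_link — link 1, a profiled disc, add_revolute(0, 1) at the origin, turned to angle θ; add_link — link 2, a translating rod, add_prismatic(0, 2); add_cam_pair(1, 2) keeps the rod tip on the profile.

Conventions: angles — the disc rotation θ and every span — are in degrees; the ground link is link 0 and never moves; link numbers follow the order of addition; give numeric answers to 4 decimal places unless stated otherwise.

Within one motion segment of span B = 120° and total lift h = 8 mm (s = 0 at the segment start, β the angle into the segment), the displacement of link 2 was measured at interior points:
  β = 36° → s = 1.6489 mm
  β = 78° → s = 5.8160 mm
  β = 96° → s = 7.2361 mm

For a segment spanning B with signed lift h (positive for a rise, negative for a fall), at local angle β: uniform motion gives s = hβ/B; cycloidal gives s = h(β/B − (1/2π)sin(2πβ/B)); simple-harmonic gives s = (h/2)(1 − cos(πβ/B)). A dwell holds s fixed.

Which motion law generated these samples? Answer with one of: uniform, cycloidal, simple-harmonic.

candidates at β/B = r: uniform s = h·r (linear in β); cycloidal s = h·(r − sin(2πr)/(2π)); simple-harmonic s = (h/2)(1 − cos(πr))
β=36°: printed 1.6489 | uniform 2.4000, cycloidal 1.1891, simple-harmonic 1.6489
β=78°: printed 5.8160 | uniform 5.2000, cycloidal 6.2301, simple-harmonic 5.8160
β=96°: printed 7.2361 | uniform 6.4000, cycloidal 7.6109, simple-harmonic 7.2361
only one law matches every sample → simple-harmonic

simple-harmonic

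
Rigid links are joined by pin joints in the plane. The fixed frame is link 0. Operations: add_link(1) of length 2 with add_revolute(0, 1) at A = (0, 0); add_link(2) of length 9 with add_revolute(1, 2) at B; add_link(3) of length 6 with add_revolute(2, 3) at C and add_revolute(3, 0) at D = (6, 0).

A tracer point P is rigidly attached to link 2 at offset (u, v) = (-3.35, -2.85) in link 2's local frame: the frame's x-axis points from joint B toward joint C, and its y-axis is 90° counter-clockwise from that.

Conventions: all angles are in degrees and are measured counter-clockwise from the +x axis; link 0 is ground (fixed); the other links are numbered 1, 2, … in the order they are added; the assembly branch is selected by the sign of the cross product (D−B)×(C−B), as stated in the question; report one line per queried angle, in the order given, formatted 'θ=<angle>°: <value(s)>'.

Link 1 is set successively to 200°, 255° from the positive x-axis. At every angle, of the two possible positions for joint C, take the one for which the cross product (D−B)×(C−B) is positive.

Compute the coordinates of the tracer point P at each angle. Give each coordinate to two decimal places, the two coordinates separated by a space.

A=(0,0), D=(6.00,0)
θ=200°: B = A + 2.00·(cos200°, sin200°) = (-1.8794, -0.6840)
θ=200°: |BD| = 7.9090
θ=200°: circle(B,9.00) ∩ circle(D,6.00): a=6.7994, h=5.8965
θ=200°:   candidates: C₊=(4.3845,5.7784) cross=46.636; C₋=(5.4045,-5.9704) cross=-46.636
θ=200°:   branch + wants cross > 0 → take C=(4.3845,5.7784) (cross=46.636)
θ=200°: ex = (C−B)/|BC| = (0.6960,0.7181); ey = (-0.7181,0.6960)
θ=200°: P = B + -3.35·ex + -2.85·ey = (-2.1645,-5.0731)
θ=255°: B = A + 2.00·(cos255°, sin255°) = (-0.5176, -1.9319)
θ=255°: |BD| = 6.7979
θ=255°: circle(B,9.00) ∩ circle(D,6.00): a=6.7088, h=5.9993
θ=255°:   candidates: C₊=(4.2096,5.7267) cross=40.783; C₋=(7.6195,-5.7773) cross=-40.783
θ=255°:   branch + wants cross > 0 → take C=(4.2096,5.7267) (cross=40.783)
θ=255°: ex = (C−B)/|BC| = (0.5253,0.8509); ey = (-0.8509,0.5253)
θ=255°: P = B + -3.35·ex + -2.85·ey = (0.1480,-6.2795)

θ=200°: -2.16 -5.07
θ=255°: 0.15 -6.28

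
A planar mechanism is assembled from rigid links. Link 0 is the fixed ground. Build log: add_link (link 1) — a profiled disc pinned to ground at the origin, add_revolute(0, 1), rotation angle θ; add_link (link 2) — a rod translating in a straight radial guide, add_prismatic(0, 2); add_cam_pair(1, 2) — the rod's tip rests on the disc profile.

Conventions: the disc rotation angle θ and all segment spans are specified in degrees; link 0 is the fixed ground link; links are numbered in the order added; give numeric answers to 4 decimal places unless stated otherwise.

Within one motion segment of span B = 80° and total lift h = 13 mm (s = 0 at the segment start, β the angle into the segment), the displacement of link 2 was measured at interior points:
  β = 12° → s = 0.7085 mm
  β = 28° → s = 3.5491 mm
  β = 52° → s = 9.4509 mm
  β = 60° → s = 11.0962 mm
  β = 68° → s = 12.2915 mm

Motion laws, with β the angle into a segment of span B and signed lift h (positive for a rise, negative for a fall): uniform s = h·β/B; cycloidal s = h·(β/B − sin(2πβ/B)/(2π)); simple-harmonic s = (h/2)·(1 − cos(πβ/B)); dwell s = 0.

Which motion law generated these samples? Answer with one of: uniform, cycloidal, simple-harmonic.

candidates at β/B = r: uniform s = h·r (linear in β); cycloidal s = h·(r − sin(2πr)/(2π)); simple-harmonic s = (h/2)(1 − cos(πr))
β=12°: printed 0.7085 | uniform 1.9500, cycloidal 0.2761, simple-harmonic 0.7085
β=28°: printed 3.5491 | uniform 4.5500, cycloidal 2.8761, simple-harmonic 3.5491
β=52°: printed 9.4509 | uniform 8.4500, cycloidal 10.1239, simple-harmonic 9.4509
β=60°: printed 11.0962 | uniform 9.7500, cycloidal 11.8190, simple-harmonic 11.0962
β=68°: printed 12.2915 | uniform 11.0500, cycloidal 12.7239, simple-harmonic 12.2915
only one law matches every sample → simple-harmonic

simple-harmonic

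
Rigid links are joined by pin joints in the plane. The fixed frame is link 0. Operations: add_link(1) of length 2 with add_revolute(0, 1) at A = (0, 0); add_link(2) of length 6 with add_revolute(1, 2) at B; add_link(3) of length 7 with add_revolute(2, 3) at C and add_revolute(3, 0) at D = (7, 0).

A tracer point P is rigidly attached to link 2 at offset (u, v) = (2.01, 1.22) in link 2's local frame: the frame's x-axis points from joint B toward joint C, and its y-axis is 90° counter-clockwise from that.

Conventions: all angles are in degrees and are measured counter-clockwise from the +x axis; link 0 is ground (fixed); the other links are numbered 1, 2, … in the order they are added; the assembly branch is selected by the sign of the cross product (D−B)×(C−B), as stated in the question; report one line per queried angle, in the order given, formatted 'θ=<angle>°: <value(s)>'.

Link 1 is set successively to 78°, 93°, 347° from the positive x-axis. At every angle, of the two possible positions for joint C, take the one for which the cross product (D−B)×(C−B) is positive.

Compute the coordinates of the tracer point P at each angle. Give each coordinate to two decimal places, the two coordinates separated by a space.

A=(0,0), D=(7.00,0)
θ=78°: B = A + 2.00·(cos78°, sin78°) = (0.4158, 1.9563)
θ=78°: |BD| = 6.8687
θ=78°: circle(B,6.00) ∩ circle(D,7.00): a=2.4880, h=5.4598
θ=78°:   candidates: C₊=(4.3558,6.4814) cross=37.502; C₋=(1.2457,-3.9860) cross=-37.502
θ=78°:   branch + wants cross > 0 → take C=(4.3558,6.4814) (cross=37.502)
θ=78°: ex = (C−B)/|BC| = (0.6567,0.7542); ey = (-0.7542,0.6567)
θ=78°: P = B + 2.01·ex + 1.22·ey = (0.8156,4.2733)
θ=93°: B = A + 2.00·(cos93°, sin93°) = (-0.1047, 1.9973)
θ=93°: |BD| = 7.3801
θ=93°: circle(B,6.00) ∩ circle(D,7.00): a=2.8093, h=5.3017
θ=93°:   candidates: C₊=(4.0346,6.3408) cross=39.127; C₋=(1.1650,-3.8669) cross=-39.127
θ=93°:   branch + wants cross > 0 → take C=(4.0346,6.3408) (cross=39.127)
θ=93°: ex = (C−B)/|BC| = (0.6899,0.7239); ey = (-0.7239,0.6899)
θ=93°: P = B + 2.01·ex + 1.22·ey = (0.3988,4.2940)
θ=347°: B = A + 2.00·(cos347°, sin347°) = (1.9487, -0.4499)
θ=347°: |BD| = 5.0713
θ=347°: circle(B,6.00) ∩ circle(D,7.00): a=1.2539, h=5.8675
θ=347°:   candidates: C₊=(2.6771,5.5057) cross=29.756; C₋=(3.7182,-6.1830) cross=-29.756
θ=347°:   branch + wants cross > 0 → take C=(2.6771,5.5057) (cross=29.756)
θ=347°: ex = (C−B)/|BC| = (0.1214,0.9926); ey = (-0.9926,0.1214)
θ=347°: P = B + 2.01·ex + 1.22·ey = (0.9818,1.6933)

θ=78°: 0.82 4.27
θ=93°: 0.40 4.29
θ=347°: 0.98 1.69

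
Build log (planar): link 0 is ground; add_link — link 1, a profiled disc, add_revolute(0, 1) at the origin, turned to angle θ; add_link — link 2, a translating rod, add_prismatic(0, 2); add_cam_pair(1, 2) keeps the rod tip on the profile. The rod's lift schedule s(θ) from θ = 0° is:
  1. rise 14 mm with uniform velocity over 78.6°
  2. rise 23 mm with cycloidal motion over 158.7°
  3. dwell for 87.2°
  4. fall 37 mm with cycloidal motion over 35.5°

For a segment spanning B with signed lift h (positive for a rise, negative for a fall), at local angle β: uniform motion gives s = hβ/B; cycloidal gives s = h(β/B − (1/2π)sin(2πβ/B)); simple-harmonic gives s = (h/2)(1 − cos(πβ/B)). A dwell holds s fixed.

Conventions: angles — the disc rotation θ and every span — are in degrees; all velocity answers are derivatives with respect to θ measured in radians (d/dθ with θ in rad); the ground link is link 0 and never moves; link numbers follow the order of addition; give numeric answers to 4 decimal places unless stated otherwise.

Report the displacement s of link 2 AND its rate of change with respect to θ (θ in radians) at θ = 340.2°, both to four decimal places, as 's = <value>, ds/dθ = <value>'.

seg 1 [0°–78.6°] uniform, h=14: full span → s += 14 → s = 14.0000
seg 2 [78.6°–237.3°] cycloidal, h=23: full span → s += 23 → s = 37.0000
seg 3 [237.3°–324.5°] dwell: s stays 37.0000
seg 4 [324.5°–360°] cycloidal, h=-37: θ=340.2° here. β=15.7, B=35.5. -37·(0.4423 − sin(2π·0.4423)/(2π)) = -14.2733 → s = 22.7267
velocity in seg [324.5°–360°] (cycloidal), θ in radians: β = 15.7° = 0.2740 rad, B = 35.5° = 0.6196 rad; ds/dθ = (h/B)(1 − cos(2πβ/B)) = ((-37)/0.6196)(1 − cos(2π·0.4423)) = -115.545628 mm/rad

s = 22.7267, ds/dθ = -115.5456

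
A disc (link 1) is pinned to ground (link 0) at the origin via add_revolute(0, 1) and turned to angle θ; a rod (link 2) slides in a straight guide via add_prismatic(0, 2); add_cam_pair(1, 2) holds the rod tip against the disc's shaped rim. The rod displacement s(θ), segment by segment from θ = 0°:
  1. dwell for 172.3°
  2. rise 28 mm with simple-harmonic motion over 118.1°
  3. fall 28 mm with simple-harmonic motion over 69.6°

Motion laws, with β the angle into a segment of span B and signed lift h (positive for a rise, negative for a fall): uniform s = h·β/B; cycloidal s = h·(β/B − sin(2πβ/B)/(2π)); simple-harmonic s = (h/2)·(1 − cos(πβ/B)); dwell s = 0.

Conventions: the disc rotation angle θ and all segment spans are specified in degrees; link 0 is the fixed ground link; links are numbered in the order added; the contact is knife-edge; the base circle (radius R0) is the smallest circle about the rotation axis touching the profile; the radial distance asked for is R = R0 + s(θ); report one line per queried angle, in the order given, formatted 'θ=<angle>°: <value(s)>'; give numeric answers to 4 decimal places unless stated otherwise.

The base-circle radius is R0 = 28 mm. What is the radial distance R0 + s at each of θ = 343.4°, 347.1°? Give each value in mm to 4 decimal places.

segment 1 (0° to 172.3°, dwell): s unchanged at 0.0000
segment 2 (172.3° to 290.4°, simple-harmonic, h = 28) is passed completely: s = 0.0000 + (28) = 28.0000
θ = 343.4° falls in segment 3 (290.4° to 360°, simple-harmonic, h = -28): β = 343.4 − 290.4 = 53°, B = 69.6°; Δs = -28/2·(1 − cos(π·0.7615)) = -24.2504; s = 28.0000 − 24.2504 = 3.7496
θ = 347.1° falls in segment 3 (290.4° to 360°, simple-harmonic, h = -28): β = 347.1 − 290.4 = 56.7°, B = 69.6°; Δs = -28/2·(1 − cos(π·0.8147)) = -25.6930; s = 28.0000 − 25.6930 = 2.3070
θ=343.4°: R = R0 + s = 28 + 3.7496 = 31.7496
θ=347.1°: R = R0 + s = 28 + 2.3070 = 30.3070

θ=343.4°: 31.7496
θ=347.1°: 30.3070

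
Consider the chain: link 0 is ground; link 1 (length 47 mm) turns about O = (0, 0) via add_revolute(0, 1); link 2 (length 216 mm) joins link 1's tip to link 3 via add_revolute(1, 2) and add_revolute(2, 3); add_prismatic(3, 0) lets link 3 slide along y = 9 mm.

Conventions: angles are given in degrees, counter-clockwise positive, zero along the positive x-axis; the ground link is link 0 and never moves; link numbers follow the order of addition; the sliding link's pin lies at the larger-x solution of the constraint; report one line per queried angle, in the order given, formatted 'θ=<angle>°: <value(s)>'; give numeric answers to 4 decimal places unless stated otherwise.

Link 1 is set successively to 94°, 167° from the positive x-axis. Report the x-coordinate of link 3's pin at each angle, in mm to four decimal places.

geometry: r = 47 mm, L = 216 mm, e = 9 mm
θ=94°: crank pin P = (r cos θ, r sin θ) = (-3.278554, 46.885510)
θ=94°: h = r sin θ − e = 46.885510 − 9 = 37.885510
θ=94°: x = r cos θ + √(L² − h²) = -3.278554 + 212.651565 = 209.373011
θ=167°: crank pin P = (r cos θ, r sin θ) = (-45.795393, 10.572700)
θ=167°: h = r sin θ − e = 10.572700 − 9 = 1.572700
θ=167°: x = r cos θ + √(L² − h²) = -45.795393 + 215.994274 = 170.198881

θ=94°: 209.3730
θ=167°: 170.1989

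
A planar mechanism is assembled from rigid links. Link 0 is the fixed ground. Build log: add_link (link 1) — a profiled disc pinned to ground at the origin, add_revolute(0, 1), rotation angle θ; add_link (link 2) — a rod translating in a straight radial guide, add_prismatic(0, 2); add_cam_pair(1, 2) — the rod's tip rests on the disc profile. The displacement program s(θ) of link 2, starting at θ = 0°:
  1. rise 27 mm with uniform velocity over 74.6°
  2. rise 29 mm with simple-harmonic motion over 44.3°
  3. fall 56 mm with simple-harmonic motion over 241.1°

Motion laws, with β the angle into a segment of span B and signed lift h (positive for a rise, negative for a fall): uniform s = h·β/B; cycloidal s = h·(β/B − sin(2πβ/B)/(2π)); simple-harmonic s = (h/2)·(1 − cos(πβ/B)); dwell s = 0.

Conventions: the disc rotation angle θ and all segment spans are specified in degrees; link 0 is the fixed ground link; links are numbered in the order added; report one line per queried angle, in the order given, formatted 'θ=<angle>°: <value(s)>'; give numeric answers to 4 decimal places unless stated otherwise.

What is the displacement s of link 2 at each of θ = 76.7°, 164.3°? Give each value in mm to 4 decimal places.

seg 1 [0°–74.6°] uniform, h=27: full span → s += 27 → s = 27.0000
seg 2 [74.6°–118.9°] simple-harmonic, h=29: θ=76.7° here. β=2.1, B=44.3. 29/2·(1 − cos(π·0.0474)) = 0.1605 → s = 27.1605
seg 2 [74.6°–118.9°] simple-harmonic, h=29: full span → s += 29 → s = 56.0000
seg 3 [118.9°–360°] simple-harmonic, h=-56: θ=164.3° here. β=45.4, B=241.1. -56/2·(1 − cos(π·0.1883)) = -4.7582 → s = 51.2418

θ=76.7°: 27.1605
θ=164.3°: 51.2418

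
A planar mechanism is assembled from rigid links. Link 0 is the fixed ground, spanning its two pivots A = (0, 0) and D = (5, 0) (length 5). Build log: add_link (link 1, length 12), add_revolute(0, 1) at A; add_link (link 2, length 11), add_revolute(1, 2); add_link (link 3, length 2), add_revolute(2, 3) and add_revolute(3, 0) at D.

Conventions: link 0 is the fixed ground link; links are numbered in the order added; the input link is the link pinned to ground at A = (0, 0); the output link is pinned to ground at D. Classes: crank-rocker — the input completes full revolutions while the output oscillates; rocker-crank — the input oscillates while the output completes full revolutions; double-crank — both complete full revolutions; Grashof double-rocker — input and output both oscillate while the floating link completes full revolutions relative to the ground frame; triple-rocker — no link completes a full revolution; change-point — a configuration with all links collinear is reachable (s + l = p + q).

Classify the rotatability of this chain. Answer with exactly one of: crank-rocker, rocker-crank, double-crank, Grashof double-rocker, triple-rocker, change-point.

lengths: ground=5, input=12, coupler=11, output=2
sorted: s=2 (shortest), l=12 (longest), p+q=16
s + l = 14 vs p + q = 16
s + l < p + q (Grashof) with shortest = output link → rocker-crank

rocker-crank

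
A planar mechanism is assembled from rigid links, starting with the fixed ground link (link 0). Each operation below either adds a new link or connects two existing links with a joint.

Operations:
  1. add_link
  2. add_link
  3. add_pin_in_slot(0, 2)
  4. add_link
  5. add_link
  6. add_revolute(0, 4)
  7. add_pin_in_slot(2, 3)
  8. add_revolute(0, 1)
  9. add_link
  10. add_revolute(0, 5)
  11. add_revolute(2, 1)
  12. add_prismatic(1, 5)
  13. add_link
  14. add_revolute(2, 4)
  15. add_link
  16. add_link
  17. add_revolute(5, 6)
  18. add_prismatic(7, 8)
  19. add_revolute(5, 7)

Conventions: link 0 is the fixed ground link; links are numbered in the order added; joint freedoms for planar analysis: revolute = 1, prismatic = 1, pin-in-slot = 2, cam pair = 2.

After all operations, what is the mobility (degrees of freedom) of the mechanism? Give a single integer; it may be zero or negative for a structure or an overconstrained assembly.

(L,J1,J2)=(1,0,0); link0 fixed
link1: (2,0,0)
link2: (3,0,0)
PS 0-2 [J2]: (3,0,1)
link3: (4,0,1)
link4: (5,0,1)
R 0-4 [J1]: (5,1,1)
PS 2-3 [J2]: (5,1,2)
R 0-1 [J1]: (5,2,2)
link5: (6,2,2)
R 0-5 [J1]: (6,3,2)
R 2-1 [J1]: (6,4,2)
P 1-5 [J1]: (6,5,2)
link6: (7,5,2)
R 2-4 [J1]: (7,6,2)
link7: (8,6,2)
link8: (9,6,2)
R 5-6 [J1]: (9,7,2)
P 7-8 [J1]: (9,8,2)
R 5-7 [J1]: (9,9,2)
Grübler: 3·8 − 2·9 − 2 = 4

M = 4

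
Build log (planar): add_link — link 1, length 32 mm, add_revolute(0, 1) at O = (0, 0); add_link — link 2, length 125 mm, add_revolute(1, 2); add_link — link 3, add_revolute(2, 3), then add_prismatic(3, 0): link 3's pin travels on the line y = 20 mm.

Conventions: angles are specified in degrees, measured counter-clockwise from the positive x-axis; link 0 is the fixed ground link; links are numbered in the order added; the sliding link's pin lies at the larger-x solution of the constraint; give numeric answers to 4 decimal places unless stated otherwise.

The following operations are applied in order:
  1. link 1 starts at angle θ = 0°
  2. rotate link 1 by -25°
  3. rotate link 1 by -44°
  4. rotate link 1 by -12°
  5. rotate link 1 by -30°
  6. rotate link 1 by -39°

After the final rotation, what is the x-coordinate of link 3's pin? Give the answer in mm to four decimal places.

geometry: r = 32 mm, L = 125 mm, e = 20 mm; θ starts at 0°
rotate link 1 by -25°: θ ← 0° -25° = -25°
rotate link 1 by -44°: θ ← -25° -44° = -69°
rotate link 1 by -12°: θ ← -69° -12° = -81°
rotate link 1 by -30°: θ ← -81° -30° = -111°
rotate link 1 by -39°: θ ← -111° -39° = -150°
crank pin P = (r cos θ, r sin θ) = (-27.712813, -16.000000)
h = r sin θ − e = -16.000000 − 20 = -36.000000
x = r cos θ + √(L² − h²) = -27.712813 + 119.703801 = 91.990988

91.9910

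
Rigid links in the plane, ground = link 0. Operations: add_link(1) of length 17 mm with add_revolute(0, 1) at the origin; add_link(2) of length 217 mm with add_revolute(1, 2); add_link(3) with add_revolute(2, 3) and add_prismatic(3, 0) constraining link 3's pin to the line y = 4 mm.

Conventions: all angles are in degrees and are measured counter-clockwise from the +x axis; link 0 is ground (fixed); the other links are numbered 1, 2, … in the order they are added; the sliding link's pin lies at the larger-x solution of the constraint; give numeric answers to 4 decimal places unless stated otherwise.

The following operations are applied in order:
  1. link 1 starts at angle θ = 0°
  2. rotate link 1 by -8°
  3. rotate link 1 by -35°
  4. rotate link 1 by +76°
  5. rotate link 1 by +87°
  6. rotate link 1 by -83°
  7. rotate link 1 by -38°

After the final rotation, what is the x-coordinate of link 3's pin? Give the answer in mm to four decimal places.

geometry: r = 17 mm, L = 217 mm, e = 4 mm; θ starts at 0°
rotate link 1 by -8°: θ ← 0° -8° = -8°
rotate link 1 by -35°: θ ← -8° -35° = -43°
rotate link 1 by +76°: θ ← -43° +76° = 33°
rotate link 1 by +87°: θ ← 33° +87° = 120°
rotate link 1 by -83°: θ ← 120° -83° = 37°
rotate link 1 by -38°: θ ← 37° -38° = -1°
crank pin P = (r cos θ, r sin θ) = (16.997411, -0.296691)
h = r sin θ − e = -0.296691 − 4 = -4.296691
x = r cos θ + √(L² − h²) = 16.997411 + 216.957458 = 233.954869

233.9549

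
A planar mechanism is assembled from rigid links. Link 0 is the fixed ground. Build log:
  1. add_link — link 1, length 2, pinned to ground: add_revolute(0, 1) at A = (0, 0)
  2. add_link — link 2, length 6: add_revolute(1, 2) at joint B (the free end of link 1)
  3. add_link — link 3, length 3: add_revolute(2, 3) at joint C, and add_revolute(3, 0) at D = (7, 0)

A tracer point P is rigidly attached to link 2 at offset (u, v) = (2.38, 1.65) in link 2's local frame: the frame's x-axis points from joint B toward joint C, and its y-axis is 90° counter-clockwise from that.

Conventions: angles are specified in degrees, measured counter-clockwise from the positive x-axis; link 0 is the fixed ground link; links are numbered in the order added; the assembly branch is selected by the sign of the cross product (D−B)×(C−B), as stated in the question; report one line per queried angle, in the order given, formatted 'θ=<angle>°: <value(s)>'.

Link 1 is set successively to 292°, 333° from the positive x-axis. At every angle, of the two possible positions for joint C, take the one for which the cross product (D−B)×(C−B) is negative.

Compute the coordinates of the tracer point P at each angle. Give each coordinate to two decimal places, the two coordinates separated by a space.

A=(0,0), D=(7.00,0)
θ=292°: B = A + 2.00·(cos292°, sin292°) = (0.7492, -1.8544)
θ=292°: |BD| = 6.5200
θ=292°: circle(B,6.00) ∩ circle(D,3.00): a=5.3306, h=2.7541
θ=292°:   candidates: C₊=(5.0763,2.3021) cross=17.957; C₋=(6.6429,-2.9787) cross=-17.957
θ=292°:   branch - wants cross < 0 → take C=(6.6429,-2.9787) (cross=-17.957)
θ=292°: ex = (C−B)/|BC| = (0.9823,-0.1874); ey = (0.1874,0.9823)
θ=292°: P = B + 2.38·ex + 1.65·ey = (3.3962,-0.6796)
θ=333°: B = A + 2.00·(cos333°, sin333°) = (1.7820, -0.9080)
θ=333°: |BD| = 5.2964
θ=333°: circle(B,6.00) ∩ circle(D,3.00): a=5.1971, h=2.9984
θ=333°:   candidates: C₊=(6.3882,2.9369) cross=15.880; C₋=(7.4162,-2.9710) cross=-15.880
θ=333°:   branch - wants cross < 0 → take C=(7.4162,-2.9710) (cross=-15.880)
θ=333°: ex = (C−B)/|BC| = (0.9390,-0.3438); ey = (0.3438,0.9390)
θ=333°: P = B + 2.38·ex + 1.65·ey = (4.5842,-0.1769)

θ=292°: 3.40 -0.68
θ=333°: 4.58 -0.18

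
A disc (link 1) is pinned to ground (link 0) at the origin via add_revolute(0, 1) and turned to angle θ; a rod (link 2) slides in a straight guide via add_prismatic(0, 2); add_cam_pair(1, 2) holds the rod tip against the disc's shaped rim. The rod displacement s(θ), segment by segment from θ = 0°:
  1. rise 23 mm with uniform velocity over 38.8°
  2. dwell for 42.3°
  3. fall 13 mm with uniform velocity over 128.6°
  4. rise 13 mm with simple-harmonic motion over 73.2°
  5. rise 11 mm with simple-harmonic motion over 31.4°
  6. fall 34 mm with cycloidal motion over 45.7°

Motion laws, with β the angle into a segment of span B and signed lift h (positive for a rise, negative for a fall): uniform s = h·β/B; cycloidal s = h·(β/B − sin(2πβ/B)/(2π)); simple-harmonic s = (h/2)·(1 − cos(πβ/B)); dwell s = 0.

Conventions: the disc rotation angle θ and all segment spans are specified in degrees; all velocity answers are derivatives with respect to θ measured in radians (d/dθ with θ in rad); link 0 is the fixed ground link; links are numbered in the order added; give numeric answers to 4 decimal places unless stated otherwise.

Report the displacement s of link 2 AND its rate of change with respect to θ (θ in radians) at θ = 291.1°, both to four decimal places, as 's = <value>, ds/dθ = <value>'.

segment 1 (0° to 38.8°, uniform, h = 23) is passed completely: s = 0.0000 + (23) = 23.0000
segment 2 (38.8° to 81.1°, dwell): s unchanged at 23.0000
segment 3 (81.1° to 209.7°, uniform, h = -13) is passed completely: s = 23.0000 + (-13) = 10.0000
segment 4 (209.7° to 282.9°, simple-harmonic, h = 13) is passed completely: s = 10.0000 + (13) = 23.0000
θ = 291.1° falls in segment 5 (282.9° to 314.3°, simple-harmonic, h = 11): β = 291.1 − 282.9 = 8.2°, B = 31.4°; Δs = 11/2·(1 − cos(π·0.2611)) = 1.7495; s = 23.0000 + 1.7495 = 24.7495
velocity in seg [282.9°–314.3°] (simple-harmonic), θ in radians: β = 8.2° = 0.1431 rad, B = 31.4° = 0.5480 rad; ds/dθ = (πh/(2B)) sin(πβ/B) = (π·11/(2·0.5480)) sin(π·0.2611) = 23.060994 mm/rad

s = 24.7495, ds/dθ = 23.0610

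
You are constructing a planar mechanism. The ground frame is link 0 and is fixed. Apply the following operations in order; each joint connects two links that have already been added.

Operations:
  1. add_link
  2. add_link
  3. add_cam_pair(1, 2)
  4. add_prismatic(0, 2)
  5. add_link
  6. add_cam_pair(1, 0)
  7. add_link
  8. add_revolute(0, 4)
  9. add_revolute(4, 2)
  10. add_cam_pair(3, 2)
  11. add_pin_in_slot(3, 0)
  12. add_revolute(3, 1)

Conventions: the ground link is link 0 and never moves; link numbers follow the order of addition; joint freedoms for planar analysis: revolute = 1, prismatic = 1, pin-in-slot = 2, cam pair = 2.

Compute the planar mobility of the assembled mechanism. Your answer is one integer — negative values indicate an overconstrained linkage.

(L,J1,J2)=(1,0,0); link0 fixed
link1: (2,0,0)
link2: (3,0,0)
C 1-2 [J2]: (3,0,1)
P 0-2 [J1]: (3,1,1)
link3: (4,1,1)
C 1-0 [J2]: (4,1,2)
link4: (5,1,2)
R 0-4 [J1]: (5,2,2)
R 4-2 [J1]: (5,3,2)
C 3-2 [J2]: (5,3,3)
PS 3-0 [J2]: (5,3,4)
R 3-1 [J1]: (5,4,4)
Grübler: 3·4 − 2·4 − 4 = 0

M = 0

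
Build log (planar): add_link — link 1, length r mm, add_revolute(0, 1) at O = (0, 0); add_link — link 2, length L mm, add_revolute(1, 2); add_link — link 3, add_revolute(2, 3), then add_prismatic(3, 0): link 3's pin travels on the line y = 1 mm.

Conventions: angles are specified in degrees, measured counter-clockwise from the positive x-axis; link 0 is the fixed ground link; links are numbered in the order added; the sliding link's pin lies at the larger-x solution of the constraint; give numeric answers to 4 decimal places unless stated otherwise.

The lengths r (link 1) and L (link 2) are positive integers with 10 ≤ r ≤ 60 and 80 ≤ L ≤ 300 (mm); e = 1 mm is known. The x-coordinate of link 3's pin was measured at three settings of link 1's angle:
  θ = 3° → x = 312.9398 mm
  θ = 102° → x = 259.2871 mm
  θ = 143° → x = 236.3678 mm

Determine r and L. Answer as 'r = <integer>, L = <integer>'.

constraint per measurement: (x − r cos θ)² + (r sin θ − e)² = L²
subtracting the θ₁ and θ₂ equations cancels the r² and L² terms:
r = (x₁² − x₂²) / (2[(x₁cos θ₁ + e sin θ₁) − (x₂cos θ₂ + e sin θ₂)]) = 42.0000 → r = 42
L² = (x₁ − r cos θ₁)² + (r sin θ₁ − e)² = 73441.0043 → L = 271.0000 → L = 271
check at θ₃=143°: x = 236.3678 (printed 236.3678) ✓

r = 42, L = 271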